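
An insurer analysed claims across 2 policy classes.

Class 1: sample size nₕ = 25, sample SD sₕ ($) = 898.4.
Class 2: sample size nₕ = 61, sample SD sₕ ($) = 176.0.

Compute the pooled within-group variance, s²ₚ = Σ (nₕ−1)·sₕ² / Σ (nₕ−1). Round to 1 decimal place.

252732.2

Degrees of freedom: 24 + 60 = 84.
Σ(nₕ−1)sₕ² = 24·807122.56 + 60·30976 = 21229501.44.
s²ₚ = 21229501.44 / 84 = 252732.16 → 252732.2.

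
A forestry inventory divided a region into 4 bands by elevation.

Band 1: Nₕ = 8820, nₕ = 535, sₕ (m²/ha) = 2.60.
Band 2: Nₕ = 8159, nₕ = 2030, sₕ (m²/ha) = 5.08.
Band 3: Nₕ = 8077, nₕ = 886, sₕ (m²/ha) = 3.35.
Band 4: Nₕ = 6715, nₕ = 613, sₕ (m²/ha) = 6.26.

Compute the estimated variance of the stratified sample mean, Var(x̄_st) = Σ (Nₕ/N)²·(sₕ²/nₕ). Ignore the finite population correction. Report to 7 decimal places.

0.0054866

N = 31771. Term for each stratum: Wₕ²sₕ²/nₕ.
Var(x̄_st) = 0.0009737967 + 0.0008383850 + 0.0008186425 + 0.0028557386 = 0.0054865628 → 0.0054866.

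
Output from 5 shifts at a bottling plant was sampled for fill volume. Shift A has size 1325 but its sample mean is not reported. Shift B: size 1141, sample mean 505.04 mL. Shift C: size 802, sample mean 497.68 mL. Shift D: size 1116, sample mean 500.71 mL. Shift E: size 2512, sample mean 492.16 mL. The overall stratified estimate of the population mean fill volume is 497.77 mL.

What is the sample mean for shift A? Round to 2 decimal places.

N = 1325 + 1141 + 802 + 1116 + 2512 = 6896.
Overall total = μ·N = 497.77·6896 = 3432621.92.
Subtract the known strata: 1141·505.04 + 802·497.68 + 1116·500.71 + 2512·492.16 = 2770488.28.
Remaining total for shift A: 3432621.92 − 2770488.28 = 662133.64.
Divide by its size: 662133.64 / 1325 = 499.7235... → 499.72.

499.72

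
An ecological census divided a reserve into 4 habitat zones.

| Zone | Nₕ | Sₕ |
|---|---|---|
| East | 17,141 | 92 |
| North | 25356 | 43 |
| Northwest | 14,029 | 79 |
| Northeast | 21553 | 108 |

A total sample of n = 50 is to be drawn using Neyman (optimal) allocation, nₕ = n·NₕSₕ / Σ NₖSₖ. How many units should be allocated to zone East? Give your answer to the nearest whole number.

Σ NₕSₕ = 17141·92 + 25356·43 + 14029·79 + 21553·108 = 6103295.
Share for East: 1576972/6103295 = 0.25838.
n_East = 50 × 0.25838 = 12.919... → 13.

13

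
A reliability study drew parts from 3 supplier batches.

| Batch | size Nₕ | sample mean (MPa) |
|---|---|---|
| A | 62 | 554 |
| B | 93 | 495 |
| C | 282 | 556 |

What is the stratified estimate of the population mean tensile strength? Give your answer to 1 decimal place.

N = 62 + 93 + 282 = 437.
Weight each subgroup mean by Nₕ/N and sum.
Σ Nₕx̄ₕ = 62·554 + 93·495 + 282·556 = 34348 + 46035 + 156792 = 237175.
Divide by N: 237175 / 437 = 542.735... → 542.7.

542.7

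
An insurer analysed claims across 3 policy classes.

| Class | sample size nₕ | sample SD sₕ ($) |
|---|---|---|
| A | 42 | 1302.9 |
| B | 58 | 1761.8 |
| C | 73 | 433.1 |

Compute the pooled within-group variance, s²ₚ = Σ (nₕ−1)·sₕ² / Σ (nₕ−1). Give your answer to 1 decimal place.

1529585.1

Degrees of freedom: 41 + 57 + 72 = 170.
Σ(nₕ−1)sₕ² = 41·1697548.41 + 57·3103939.24 + 72·187575.61 = 260029465.41.
s²ₚ = 260029465.41 / 170 = 1529585.091... → 1529585.1.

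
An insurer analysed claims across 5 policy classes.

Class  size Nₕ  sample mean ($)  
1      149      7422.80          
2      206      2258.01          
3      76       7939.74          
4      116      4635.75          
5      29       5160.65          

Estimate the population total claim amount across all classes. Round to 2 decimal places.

Population total = Σ Nₕ·x̄ₕ (each stratum's size times its mean).
149·7422.80 + 206·2258.01 + 76·7939.74 + 116·4635.75 + 29·5160.65 = 1105997.2 + 465150.06 + 603420.24 + 537747 + 149658.85 = 2861973.35.

2861973.35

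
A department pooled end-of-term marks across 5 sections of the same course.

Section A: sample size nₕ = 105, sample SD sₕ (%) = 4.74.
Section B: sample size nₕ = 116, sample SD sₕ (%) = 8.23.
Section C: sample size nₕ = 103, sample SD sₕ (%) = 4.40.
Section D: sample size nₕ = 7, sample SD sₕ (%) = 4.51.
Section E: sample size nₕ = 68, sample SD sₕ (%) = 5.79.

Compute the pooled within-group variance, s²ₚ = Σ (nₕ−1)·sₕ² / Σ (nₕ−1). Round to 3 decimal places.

36.723

A: (105−1)·4.74² = 104·22.4676 = 2336.6304
B: (116−1)·8.23² = 115·67.7329 = 7789.2835
C: (103−1)·4.40² = 102·19.36 = 1974.72
D: (7−1)·4.51² = 6·20.3401 = 122.0406
E: (68−1)·5.79² = 67·33.5241 = 2246.1147
Numerator = 14468.7892; denominator = Σ(nₕ−1) = 394.
s²ₚ = 14468.7892/394 = 36.72282... → 36.723.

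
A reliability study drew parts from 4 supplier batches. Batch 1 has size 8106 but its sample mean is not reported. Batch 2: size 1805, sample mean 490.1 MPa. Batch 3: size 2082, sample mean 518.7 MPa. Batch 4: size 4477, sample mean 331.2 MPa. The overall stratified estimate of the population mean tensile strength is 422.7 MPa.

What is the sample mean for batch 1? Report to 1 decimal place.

433.6

Σ Nₕx̄ₕ = N·μ, so 8106·x̄_1 = 16470·422.7 − (1805·490.1 + 2082·518.7 + 4477·331.2).
= 6961869 − 3447346.3 = 3514522.7.
x̄_1 = 3514522.7 / 8106 = 433.571... → 433.6.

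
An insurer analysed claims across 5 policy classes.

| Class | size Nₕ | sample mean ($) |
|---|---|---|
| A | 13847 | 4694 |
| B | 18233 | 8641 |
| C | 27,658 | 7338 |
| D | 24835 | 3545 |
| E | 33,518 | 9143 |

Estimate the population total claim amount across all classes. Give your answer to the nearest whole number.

819998724

A: 13847·4694 = 64997818
B: 18233·8641 = 157551353
C: 27658·7338 = 202954404
D: 24835·3545 = 88040075
E: 33518·9143 = 306455074
τ̂ = Σ Nₕx̄ₕ = 819998724.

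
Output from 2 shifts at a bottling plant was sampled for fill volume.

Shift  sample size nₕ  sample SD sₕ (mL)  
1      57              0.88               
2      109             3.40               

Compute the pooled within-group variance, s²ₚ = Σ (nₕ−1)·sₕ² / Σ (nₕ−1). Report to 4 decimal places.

Degrees of freedom: 56 + 108 = 164.
Σ(nₕ−1)sₕ² = 56·0.7744 + 108·11.56 = 1291.8464.
s²ₚ = 1291.8464 / 164 = 7.877112... → 7.8771.

7.8771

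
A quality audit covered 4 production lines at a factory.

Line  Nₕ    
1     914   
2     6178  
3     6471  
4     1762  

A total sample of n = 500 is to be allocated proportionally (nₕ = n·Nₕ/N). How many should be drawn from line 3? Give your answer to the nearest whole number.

211

Share of line 3 = 6471/15325 = 0.42225.
Allocate 500 × 0.42225 = 211.126... → 211.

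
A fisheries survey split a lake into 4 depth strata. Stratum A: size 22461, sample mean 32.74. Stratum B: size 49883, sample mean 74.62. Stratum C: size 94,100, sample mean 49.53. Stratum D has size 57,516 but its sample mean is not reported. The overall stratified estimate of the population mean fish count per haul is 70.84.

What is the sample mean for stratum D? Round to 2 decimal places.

117.30

N = 22461 + 49883 + 94100 + 57516 = 223960.
Overall total = μ·N = 70.84·223960 = 15865326.4.
Subtract the known strata: 22461·32.74 + 49883·74.62 + 94100·49.53 = 9118415.6.
Remaining total for stratum D: 15865326.4 − 9118415.6 = 6746910.8.
Divide by its size: 6746910.8 / 57516 = 117.3049... → 117.30.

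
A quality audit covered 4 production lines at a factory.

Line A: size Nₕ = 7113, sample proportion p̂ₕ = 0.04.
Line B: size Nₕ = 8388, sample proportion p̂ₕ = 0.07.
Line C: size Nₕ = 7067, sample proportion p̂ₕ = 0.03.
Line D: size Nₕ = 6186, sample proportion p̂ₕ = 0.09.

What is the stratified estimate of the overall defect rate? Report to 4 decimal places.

Wₕ = Nₕ/N with N = 28754: 0.2474, 0.2917, 0.2458, 0.2151.
p̂_st = 0.2474·0.04 + 0.2917·0.07 + 0.2458·0.03 + 0.2151·0.09 ≈ 0.057050... → 0.0571.

0.0571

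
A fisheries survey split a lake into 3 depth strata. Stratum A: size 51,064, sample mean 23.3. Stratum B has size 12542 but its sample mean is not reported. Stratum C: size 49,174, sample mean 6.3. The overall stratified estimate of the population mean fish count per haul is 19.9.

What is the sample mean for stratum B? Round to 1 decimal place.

59.4

Σ Nₕx̄ₕ = N·μ, so 12542·x̄_B = 112780·19.9 − (51064·23.3 + 49174·6.3).
= 2244322 − 1499587.4 = 744734.6.
x̄_B = 744734.6 / 12542 = 59.379... → 59.4.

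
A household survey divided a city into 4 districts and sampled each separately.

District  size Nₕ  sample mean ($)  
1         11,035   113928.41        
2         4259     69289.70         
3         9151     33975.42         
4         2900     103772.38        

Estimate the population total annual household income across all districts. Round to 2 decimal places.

2164153807.07

Population total = Σ Nₕ·x̄ₕ (each stratum's size times its mean).
11035·113928.41 + 4259·69289.70 + 9151·33975.42 + 2900·103772.38 = 1257200004.35 + 295104832.3 + 310909068.42 + 300939902 = 2164153807.07.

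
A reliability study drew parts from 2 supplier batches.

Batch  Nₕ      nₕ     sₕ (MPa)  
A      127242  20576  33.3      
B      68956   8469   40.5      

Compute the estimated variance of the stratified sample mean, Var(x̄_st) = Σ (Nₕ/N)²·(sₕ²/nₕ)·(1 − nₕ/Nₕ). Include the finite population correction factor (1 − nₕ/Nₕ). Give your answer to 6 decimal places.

0.039987

N = 196198; Wₕ = Nₕ/N.
batch A: (127242/196198)²·33.3²/20576·(1 − 20576/127242) = 0.019001805
batch B: (68956/196198)²·40.5²/8469·(1 − 8469/68956) = 0.020985671
Sum = 0.039987477 → 0.039987.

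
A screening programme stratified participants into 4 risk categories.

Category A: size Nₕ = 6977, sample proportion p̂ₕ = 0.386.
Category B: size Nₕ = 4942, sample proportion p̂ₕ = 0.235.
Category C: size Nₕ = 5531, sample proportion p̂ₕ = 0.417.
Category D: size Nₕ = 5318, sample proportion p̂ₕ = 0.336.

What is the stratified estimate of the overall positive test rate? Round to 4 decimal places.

0.3491

Wₕ = Nₕ/N with N = 22768: 0.3064, 0.2171, 0.2429, 0.2336.
p̂_st = 0.3064·0.386 + 0.2171·0.235 + 0.2429·0.417 + 0.2336·0.336 ≈ 0.349076... → 0.3491.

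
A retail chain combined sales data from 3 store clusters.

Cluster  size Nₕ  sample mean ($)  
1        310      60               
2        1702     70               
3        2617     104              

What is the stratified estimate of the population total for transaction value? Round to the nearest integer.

Population total = Σ Nₕ·x̄ₕ (each stratum's size times its mean).
310·60 + 1702·70 + 2617·104 = 18600 + 119140 + 272168 = 409908.

409908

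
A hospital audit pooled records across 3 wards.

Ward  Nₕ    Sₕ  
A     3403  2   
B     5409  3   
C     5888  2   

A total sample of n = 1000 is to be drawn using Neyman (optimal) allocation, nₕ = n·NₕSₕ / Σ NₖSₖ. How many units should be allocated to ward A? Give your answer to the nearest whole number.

196

A: NₕSₕ = 3403·2 = 6806
B: NₕSₕ = 5409·3 = 16227
C: NₕSₕ = 5888·2 = 11776
Σ NₕSₕ = 34809.
n_A = 1000·6806/34809 = 195.524... → 196.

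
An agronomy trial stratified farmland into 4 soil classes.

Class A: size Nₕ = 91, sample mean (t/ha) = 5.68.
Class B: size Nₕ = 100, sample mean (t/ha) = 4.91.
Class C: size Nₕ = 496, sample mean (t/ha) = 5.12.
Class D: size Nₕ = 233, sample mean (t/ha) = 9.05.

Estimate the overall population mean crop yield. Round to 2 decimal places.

x̄_st = (Σ Nₕx̄ₕ) / (Σ Nₕ) = (91·5.68 + 100·4.91 + 496·5.12 + 233·9.05) / 920
= 5656.05 / 920 = 6.1479... → 6.15.

6.15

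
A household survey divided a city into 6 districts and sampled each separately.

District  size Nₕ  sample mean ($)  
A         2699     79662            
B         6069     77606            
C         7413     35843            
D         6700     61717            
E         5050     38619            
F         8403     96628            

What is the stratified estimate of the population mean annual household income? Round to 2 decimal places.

N = 36334; weights Wₕ = Nₕ/N = (0.0743, 0.1670, 0.2040, 0.1844, 0.1390, 0.2313).
x̄_st = Σ Wₕ·x̄ₕ = 0.0743·79662 + 0.1670·77606 + 0.2040·35843 + 0.1844·61717 + 0.1390·38619 + 0.2313·96628 ≈ 65288.6455...
→ 65288.65.

65288.65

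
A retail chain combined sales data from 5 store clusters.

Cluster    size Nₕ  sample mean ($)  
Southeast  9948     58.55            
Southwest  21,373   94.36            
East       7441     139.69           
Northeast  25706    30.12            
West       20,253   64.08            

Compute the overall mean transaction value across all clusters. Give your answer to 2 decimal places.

67.41

N = 84721; weights Wₕ = Nₕ/N = (0.1174, 0.2523, 0.0878, 0.3034, 0.2391).
x̄_st = Σ Wₕ·x̄ₕ = 0.1174·58.55 + 0.2523·94.36 + 0.0878·139.69 + 0.3034·30.12 + 0.2391·64.08 ≈ 67.4062...
→ 67.41.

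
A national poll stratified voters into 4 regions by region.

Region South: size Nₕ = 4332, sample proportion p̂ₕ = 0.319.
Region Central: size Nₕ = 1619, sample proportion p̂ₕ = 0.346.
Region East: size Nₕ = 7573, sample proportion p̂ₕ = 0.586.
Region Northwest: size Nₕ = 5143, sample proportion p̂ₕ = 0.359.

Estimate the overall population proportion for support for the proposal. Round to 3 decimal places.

Wₕ = Nₕ/N with N = 18667: 0.2321, 0.0867, 0.4057, 0.2755.
p̂_st = 0.2321·0.319 + 0.0867·0.346 + 0.4057·0.586 + 0.2755·0.359 ≈ 0.44068... → 0.441.

0.441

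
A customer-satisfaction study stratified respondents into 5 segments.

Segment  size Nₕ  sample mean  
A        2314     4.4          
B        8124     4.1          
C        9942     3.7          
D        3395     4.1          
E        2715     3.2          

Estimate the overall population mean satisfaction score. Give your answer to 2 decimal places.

3.88

N = 26490; weights Wₕ = Nₕ/N = (0.0874, 0.3067, 0.3753, 0.1282, 0.1025).
x̄_st = Σ Wₕ·x̄ₕ = 0.0874·4.4 + 0.3067·4.1 + 0.3753·3.7 + 0.1282·4.1 + 0.1025·3.2 ≈ 3.8838...
→ 3.88.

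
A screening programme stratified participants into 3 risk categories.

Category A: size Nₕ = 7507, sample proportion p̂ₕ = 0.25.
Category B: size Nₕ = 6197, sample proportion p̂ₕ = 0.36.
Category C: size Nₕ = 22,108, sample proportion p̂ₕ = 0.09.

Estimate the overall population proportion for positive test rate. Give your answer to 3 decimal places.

N = 7507 + 6197 + 22108 = 35812.
Overall proportion = Σ (Nₕ/N)·p̂ₕ.
Σ Nₕp̂ₕ = 1876.75 + 2230.92 + 1989.72 = 6097.39.
6097.39 / 35812 = 0.17026... → 0.170.

0.170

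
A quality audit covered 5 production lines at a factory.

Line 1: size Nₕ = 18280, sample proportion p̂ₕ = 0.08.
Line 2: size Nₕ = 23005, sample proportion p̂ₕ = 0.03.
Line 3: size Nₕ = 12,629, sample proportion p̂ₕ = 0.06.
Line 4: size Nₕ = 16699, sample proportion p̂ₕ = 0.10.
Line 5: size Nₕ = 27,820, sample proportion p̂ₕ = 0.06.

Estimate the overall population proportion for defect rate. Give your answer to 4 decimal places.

Wₕ = Nₕ/N with N = 98433: 0.1857, 0.2337, 0.1283, 0.1696, 0.2826.
p̂_st = 0.1857·0.08 + 0.2337·0.03 + 0.1283·0.06 + 0.1696·0.10 + 0.2826·0.06 ≈ 0.063489... → 0.0635.

0.0635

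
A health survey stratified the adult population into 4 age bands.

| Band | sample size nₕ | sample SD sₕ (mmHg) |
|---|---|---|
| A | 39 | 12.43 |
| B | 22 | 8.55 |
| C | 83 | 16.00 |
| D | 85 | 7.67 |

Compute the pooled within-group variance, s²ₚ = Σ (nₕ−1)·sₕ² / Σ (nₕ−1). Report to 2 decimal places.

148.18

A: (39−1)·12.43² = 38·154.5049 = 5871.1862
B: (22−1)·8.55² = 21·73.1025 = 1535.1525
C: (83−1)·16.00² = 82·256 = 20992
D: (85−1)·7.67² = 84·58.8289 = 4941.6276
Numerator = 33339.9663; denominator = Σ(nₕ−1) = 225.
s²ₚ = 33339.9663/225 = 148.1776... → 148.18.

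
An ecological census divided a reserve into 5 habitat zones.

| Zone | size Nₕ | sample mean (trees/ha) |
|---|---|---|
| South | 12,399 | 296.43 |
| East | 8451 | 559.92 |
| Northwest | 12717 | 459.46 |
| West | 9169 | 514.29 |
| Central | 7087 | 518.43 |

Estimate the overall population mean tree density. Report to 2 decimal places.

454.41

N = 49823; weights Wₕ = Nₕ/N = (0.2489, 0.1696, 0.2552, 0.1840, 0.1422).
x̄_st = Σ Wₕ·x̄ₕ = 0.2489·296.43 + 0.1696·559.92 + 0.2552·459.46 + 0.1840·514.29 + 0.1422·518.43 ≈ 454.4068...
→ 454.41.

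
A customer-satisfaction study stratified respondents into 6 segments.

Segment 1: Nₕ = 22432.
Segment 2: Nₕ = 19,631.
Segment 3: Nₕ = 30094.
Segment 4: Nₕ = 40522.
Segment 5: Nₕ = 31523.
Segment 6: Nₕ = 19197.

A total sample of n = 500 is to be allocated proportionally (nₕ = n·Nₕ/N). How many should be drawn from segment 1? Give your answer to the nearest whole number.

Share of segment 1 = 22432/163399 = 0.13728.
Allocate 500 × 0.13728 = 68.642... → 69.

69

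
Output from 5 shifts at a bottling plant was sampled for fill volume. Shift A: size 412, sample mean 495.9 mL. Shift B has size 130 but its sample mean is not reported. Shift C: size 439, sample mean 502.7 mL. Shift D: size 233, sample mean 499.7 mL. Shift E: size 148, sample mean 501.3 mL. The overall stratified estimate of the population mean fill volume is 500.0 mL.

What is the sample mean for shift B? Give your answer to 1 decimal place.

N = 412 + 130 + 439 + 233 + 148 = 1362.
Overall total = μ·N = 500.0·1362 = 681000.
Subtract the known strata: 412·495.9 + 439·502.7 + 233·499.7 + 148·501.3 = 615618.6.
Remaining total for shift B: 681000 − 615618.6 = 65381.4.
Divide by its size: 65381.4 / 130 = 502.934... → 502.9.

502.9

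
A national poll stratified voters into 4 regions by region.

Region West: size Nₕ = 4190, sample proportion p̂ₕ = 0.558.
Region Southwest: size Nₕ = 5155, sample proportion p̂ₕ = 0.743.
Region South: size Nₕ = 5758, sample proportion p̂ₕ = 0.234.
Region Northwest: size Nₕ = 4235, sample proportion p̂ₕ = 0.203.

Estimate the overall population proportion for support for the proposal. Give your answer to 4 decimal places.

N = 4190 + 5155 + 5758 + 4235 = 19338.
Overall proportion = Σ (Nₕ/N)·p̂ₕ.
Σ Nₕp̂ₕ = 2338.02 + 3830.165 + 1347.372 + 859.705 = 8375.262.
8375.262 / 19338 = 0.433099... → 0.4331.

0.4331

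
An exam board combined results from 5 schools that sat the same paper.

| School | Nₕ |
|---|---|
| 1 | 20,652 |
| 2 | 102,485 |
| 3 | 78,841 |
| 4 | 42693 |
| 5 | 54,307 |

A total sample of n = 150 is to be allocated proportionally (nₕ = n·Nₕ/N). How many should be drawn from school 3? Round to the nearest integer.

Share of school 3 = 78841/298978 = 0.26370.
Allocate 150 × 0.26370 = 39.555... → 40.

40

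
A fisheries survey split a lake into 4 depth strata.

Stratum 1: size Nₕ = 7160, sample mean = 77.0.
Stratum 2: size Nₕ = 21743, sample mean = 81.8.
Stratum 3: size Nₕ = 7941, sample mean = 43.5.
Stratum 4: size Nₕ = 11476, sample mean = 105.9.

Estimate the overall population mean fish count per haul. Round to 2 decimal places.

N = 48320; weights Wₕ = Nₕ/N = (0.1482, 0.4500, 0.1643, 0.2375).
x̄_st = Σ Wₕ·x̄ₕ = 0.1482·77.0 + 0.4500·81.8 + 0.1643·43.5 + 0.2375·105.9 ≈ 80.5182...
→ 80.52.

80.52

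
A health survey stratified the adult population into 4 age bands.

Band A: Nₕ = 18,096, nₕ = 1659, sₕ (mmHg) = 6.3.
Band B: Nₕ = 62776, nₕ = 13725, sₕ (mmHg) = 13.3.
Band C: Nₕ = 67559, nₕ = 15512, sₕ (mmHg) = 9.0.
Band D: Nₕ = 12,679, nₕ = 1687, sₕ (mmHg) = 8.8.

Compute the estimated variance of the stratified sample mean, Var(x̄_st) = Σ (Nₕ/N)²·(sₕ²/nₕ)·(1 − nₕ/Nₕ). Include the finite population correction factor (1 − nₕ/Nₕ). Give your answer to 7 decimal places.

0.0027569

N = 161110. Term for each stratum: Wₕ²sₕ²/nₕ·(1−nₕ/Nₕ).
Var(x̄_st) = 0.0002741542 + 0.0015289294 + 0.0007073773 + 0.0002464717 = 0.0027569326 → 0.0027569.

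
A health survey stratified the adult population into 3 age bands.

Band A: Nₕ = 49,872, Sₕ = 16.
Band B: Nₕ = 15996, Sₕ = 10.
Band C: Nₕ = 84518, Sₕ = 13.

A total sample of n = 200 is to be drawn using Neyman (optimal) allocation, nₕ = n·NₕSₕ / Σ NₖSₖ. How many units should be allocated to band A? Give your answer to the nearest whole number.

78

A: NₕSₕ = 49872·16 = 797952
B: NₕSₕ = 15996·10 = 159960
C: NₕSₕ = 84518·13 = 1098734
Σ NₕSₕ = 2056646.
n_A = 200·797952/2056646 = 77.597... → 78.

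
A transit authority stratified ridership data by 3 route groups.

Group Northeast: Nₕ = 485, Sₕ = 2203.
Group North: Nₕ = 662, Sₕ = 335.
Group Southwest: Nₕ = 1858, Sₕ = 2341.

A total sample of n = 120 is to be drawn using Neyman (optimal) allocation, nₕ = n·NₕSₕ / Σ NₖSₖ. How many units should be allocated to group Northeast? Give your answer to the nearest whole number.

23

Σ NₕSₕ = 485·2203 + 662·335 + 1858·2341 = 5639803.
Share for Northeast: 1068455/5639803 = 0.18945.
n_Northeast = 120 × 0.18945 = 22.734... → 23.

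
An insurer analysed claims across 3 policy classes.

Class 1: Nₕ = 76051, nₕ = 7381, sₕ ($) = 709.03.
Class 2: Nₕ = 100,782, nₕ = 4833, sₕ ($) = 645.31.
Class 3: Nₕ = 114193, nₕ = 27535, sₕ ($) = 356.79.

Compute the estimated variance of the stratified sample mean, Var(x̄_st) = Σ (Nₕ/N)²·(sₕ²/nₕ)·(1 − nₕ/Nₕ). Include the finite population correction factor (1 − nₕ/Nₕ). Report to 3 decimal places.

N = 291026; Wₕ = Nₕ/N.
class 1: (76051/291026)²·709.03²/7381·(1 − 7381/76051) = 4.199740
class 2: (100782/291026)²·645.31²/4833·(1 − 4833/100782) = 9.837389
class 3: (114193/291026)²·356.79²/27535·(1 − 27535/114193) = 0.540163
Sum = 14.577292 → 14.577.

14.577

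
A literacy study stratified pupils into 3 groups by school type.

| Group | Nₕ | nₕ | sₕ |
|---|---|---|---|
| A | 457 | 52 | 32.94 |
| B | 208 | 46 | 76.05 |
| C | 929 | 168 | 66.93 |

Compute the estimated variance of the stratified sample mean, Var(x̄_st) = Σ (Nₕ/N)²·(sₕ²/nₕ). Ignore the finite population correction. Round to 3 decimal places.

12.913

N = 1594. Term for each stratum: Wₕ²sₕ²/nₕ.
Var(x̄_st) = 1.715140 + 2.140872 + 9.057058 = 12.913070 → 12.913.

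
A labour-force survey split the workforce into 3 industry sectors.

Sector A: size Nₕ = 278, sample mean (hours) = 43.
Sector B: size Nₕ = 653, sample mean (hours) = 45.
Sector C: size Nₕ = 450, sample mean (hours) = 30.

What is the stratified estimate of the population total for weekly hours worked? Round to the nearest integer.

A: 278·43 = 11954
B: 653·45 = 29385
C: 450·30 = 13500
τ̂ = Σ Nₕx̄ₕ = 54839.

54839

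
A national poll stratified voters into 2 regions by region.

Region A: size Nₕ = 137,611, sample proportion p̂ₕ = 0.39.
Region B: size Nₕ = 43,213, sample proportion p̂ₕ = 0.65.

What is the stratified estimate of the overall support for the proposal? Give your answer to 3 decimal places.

0.452

N = 137611 + 43213 = 180824.
Overall proportion = Σ (Nₕ/N)·p̂ₕ.
Σ Nₕp̂ₕ = 53668.29 + 28088.45 = 81756.74.
81756.74 / 180824 = 0.45213... → 0.452.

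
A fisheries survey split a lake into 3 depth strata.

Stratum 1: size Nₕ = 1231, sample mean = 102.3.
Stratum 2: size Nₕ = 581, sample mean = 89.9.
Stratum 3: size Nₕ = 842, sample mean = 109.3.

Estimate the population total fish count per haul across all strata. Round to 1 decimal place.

1: 1231·102.3 = 125931.3
2: 581·89.9 = 52231.9
3: 842·109.3 = 92030.6
τ̂ = Σ Nₕx̄ₕ = 270193.8.

270193.8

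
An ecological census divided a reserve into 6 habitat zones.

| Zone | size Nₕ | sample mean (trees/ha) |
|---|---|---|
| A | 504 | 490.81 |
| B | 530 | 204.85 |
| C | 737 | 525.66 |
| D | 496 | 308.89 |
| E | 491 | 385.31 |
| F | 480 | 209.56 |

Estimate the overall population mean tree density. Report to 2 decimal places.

x̄_st = (Σ Nₕx̄ₕ) / (Σ Nₕ) = (504·490.81 + 530·204.85 + 737·525.66 + 496·308.89 + 491·385.31 + 480·209.56) / 3238
= 1186335.61 / 3238 = 366.3791... → 366.38.

366.38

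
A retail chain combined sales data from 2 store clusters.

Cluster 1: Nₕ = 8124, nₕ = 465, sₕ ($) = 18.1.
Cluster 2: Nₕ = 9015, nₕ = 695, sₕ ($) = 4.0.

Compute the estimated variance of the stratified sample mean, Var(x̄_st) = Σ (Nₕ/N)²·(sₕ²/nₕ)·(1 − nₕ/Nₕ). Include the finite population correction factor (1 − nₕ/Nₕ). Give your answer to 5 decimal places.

N = 17139. Term for each stratum: Wₕ²sₕ²/nₕ·(1−nₕ/Nₕ).
Var(x̄_st) = 0.14923656 + 0.00587832 = 0.15511488 → 0.15511.

0.15511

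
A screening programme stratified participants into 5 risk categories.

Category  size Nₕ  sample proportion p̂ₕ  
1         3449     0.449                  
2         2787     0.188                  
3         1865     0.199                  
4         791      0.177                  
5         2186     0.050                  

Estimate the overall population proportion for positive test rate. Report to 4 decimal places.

N = 3449 + 2787 + 1865 + 791 + 2186 = 11078.
Overall proportion = Σ (Nₕ/N)·p̂ₕ.
Σ Nₕp̂ₕ = 1548.601 + 523.956 + 371.135 + 140.007 + 109.3 = 2692.999.
2692.999 / 11078 = 0.243094... → 0.2431.

0.2431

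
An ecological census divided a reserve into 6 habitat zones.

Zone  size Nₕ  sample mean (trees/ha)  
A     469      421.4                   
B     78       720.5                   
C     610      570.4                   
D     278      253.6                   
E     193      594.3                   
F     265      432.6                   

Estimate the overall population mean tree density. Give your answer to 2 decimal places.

476.29

N = 1893; weights Wₕ = Nₕ/N = (0.2478, 0.0412, 0.3222, 0.1469, 0.1020, 0.1400).
x̄_st = Σ Wₕ·x̄ₕ = 0.2478·421.4 + 0.0412·720.5 + 0.3222·570.4 + 0.1469·253.6 + 0.1020·594.3 + 0.1400·432.6 ≈ 476.2912...
→ 476.29.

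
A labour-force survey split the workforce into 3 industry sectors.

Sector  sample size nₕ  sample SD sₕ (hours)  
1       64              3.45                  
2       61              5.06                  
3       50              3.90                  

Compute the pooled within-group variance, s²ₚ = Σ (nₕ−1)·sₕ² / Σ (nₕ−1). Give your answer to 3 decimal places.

Degrees of freedom: 63 + 60 + 49 = 172.
Σ(nₕ−1)sₕ² = 63·11.9025 + 60·25.6036 + 49·15.21 = 3031.3635.
s²ₚ = 3031.3635 / 172 = 17.62421... → 17.624.

17.624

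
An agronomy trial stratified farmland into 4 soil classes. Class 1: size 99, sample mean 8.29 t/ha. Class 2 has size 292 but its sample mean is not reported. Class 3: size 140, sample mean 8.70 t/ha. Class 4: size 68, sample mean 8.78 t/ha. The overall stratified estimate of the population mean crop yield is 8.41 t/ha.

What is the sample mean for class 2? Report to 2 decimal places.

8.23

Σ Nₕx̄ₕ = N·μ, so 292·x̄_2 = 599·8.41 − (99·8.29 + 140·8.70 + 68·8.78).
= 5037.59 − 2635.75 = 2401.84.
x̄_2 = 2401.84 / 292 = 8.2255... → 8.23.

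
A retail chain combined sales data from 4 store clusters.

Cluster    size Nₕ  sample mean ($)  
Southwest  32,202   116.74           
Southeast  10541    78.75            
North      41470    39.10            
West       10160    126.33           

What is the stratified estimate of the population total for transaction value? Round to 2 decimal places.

Southwest: 32202·116.74 = 3759261.48
Southeast: 10541·78.75 = 830103.75
North: 41470·39.10 = 1621477
West: 10160·126.33 = 1283512.8
τ̂ = Σ Nₕx̄ₕ = 7494355.03.

7494355.03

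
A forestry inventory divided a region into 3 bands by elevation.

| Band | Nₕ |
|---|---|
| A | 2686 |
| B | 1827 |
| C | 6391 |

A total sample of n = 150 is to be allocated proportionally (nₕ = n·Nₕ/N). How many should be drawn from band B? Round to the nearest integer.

25

N = 2686 + 1827 + 6391 = 10904.
n_B = 150·1827/10904 = 25.133... → 25.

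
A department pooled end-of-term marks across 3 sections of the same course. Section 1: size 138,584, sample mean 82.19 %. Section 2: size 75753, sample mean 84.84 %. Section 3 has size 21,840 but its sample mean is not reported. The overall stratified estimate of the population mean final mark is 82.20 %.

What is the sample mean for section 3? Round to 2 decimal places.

73.11

Σ Nₕx̄ₕ = N·μ, so 21840·x̄_3 = 236177·82.20 − (138584·82.19 + 75753·84.84).
= 19413749.4 − 17817103.48 = 1596645.92.
x̄_3 = 1596645.92 / 21840 = 73.1065... → 73.11.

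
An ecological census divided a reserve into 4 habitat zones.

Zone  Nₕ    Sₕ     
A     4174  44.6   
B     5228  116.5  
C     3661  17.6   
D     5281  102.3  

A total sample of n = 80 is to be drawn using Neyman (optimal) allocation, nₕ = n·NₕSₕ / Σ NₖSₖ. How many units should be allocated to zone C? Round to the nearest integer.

A: NₕSₕ = 4174·44.6 = 186160.4
B: NₕSₕ = 5228·116.5 = 609062
C: NₕSₕ = 3661·17.6 = 64433.6
D: NₕSₕ = 5281·102.3 = 540246.3
Σ NₕSₕ = 1399902.3.
n_C = 80·64433.6/1399902.3 = 3.682... → 4.

4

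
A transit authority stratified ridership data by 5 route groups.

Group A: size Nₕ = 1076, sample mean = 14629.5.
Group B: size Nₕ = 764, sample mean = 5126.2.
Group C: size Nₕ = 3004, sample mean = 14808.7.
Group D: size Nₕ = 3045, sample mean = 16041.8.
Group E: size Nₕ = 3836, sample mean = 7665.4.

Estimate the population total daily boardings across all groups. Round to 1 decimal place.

A: 1076·14629.5 = 15741342
B: 764·5126.2 = 3916416.8
C: 3004·14808.7 = 44485334.8
D: 3045·16041.8 = 48847281
E: 3836·7665.4 = 29404474.4
τ̂ = Σ Nₕx̄ₕ = 142394849.0.

142394849.0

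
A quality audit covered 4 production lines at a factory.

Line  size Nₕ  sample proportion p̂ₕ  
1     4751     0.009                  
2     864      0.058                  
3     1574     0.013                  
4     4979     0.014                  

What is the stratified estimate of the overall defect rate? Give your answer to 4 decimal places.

0.0150

Wₕ = Nₕ/N with N = 12168: 0.3905, 0.0710, 0.1294, 0.4092.
p̂_st = 0.3905·0.009 + 0.0710·0.058 + 0.1294·0.013 + 0.4092·0.014 ≈ 0.015043... → 0.0150.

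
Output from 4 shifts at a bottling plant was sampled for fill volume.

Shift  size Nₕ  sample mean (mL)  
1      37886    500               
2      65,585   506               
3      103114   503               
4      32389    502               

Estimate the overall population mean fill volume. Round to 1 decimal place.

N = 238974; weights Wₕ = Nₕ/N = (0.1585, 0.2744, 0.4315, 0.1355).
x̄_st = Σ Wₕ·x̄ₕ = 0.1585·500 + 0.2744·506 + 0.4315·503 + 0.1355·502 ≈ 503.212...
→ 503.2.

503.2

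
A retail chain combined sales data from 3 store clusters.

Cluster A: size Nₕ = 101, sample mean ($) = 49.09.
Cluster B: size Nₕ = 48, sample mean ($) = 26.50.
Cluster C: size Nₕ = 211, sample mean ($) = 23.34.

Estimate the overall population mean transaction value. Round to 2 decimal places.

x̄_st = (Σ Nₕx̄ₕ) / (Σ Nₕ) = (101·49.09 + 48·26.50 + 211·23.34) / 360
= 11154.83 / 360 = 30.9856... → 30.99.

30.99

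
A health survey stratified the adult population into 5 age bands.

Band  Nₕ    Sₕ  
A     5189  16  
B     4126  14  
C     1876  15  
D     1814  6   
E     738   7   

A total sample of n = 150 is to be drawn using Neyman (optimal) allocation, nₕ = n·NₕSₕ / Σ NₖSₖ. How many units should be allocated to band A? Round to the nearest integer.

A: NₕSₕ = 5189·16 = 83024
B: NₕSₕ = 4126·14 = 57764
C: NₕSₕ = 1876·15 = 28140
D: NₕSₕ = 1814·6 = 10884
E: NₕSₕ = 738·7 = 5166
Σ NₕSₕ = 184978.
n_A = 150·83024/184978 = 67.325... → 67.

67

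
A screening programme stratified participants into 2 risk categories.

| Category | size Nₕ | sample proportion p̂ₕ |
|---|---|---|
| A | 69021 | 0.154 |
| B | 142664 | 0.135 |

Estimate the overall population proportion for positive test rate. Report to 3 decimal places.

0.141

Wₕ = Nₕ/N with N = 211685: 0.3261, 0.6739.
p̂_st = 0.3261·0.154 + 0.6739·0.135 ≈ 0.14120... → 0.141.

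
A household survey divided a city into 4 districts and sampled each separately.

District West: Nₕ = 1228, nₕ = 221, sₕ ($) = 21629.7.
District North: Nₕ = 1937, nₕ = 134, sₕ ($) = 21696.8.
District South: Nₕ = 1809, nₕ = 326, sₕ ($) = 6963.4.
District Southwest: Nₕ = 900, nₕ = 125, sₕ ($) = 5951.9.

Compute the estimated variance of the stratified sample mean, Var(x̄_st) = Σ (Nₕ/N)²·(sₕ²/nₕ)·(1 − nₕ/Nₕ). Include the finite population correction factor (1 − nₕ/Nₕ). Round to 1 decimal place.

N = 5874. Term for each stratum: Wₕ²sₕ²/nₕ·(1−nₕ/Nₕ).
Var(x̄_st) = 75869.7532 + 355585.4943 + 11564.7679 + 5728.9834 = 448748.9987 → 448749.0.

448749.0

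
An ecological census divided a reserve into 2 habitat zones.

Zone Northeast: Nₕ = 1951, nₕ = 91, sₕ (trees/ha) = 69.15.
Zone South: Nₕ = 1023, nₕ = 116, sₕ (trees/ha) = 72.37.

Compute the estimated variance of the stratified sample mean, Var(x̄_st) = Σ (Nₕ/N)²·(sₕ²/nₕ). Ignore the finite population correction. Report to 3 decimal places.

N = 2974. Term for each stratum: Wₕ²sₕ²/nₕ.
Var(x̄_st) = 22.613906 + 5.342303 = 27.956209 → 27.956.

27.956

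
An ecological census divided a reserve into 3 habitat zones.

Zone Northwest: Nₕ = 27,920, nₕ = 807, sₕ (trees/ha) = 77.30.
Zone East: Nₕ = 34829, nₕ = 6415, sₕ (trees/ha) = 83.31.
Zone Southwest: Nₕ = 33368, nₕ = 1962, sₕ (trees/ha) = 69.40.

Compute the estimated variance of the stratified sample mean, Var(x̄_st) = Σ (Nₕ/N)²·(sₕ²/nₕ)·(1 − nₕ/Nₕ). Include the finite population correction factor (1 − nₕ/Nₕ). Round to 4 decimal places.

N = 96117. Term for each stratum: Wₕ²sₕ²/nₕ·(1−nₕ/Nₕ).
Var(x̄_st) = 0.6067056 + 0.1158966 + 0.2784597 = 1.0010619 → 1.0011.

1.0011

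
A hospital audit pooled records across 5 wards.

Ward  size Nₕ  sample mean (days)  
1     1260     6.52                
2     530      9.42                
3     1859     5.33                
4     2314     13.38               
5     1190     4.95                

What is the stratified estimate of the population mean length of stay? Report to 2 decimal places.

N = 7153; weights Wₕ = Nₕ/N = (0.1761, 0.0741, 0.2599, 0.3235, 0.1664).
x̄_st = Σ Wₕ·x̄ₕ = 0.1761·6.52 + 0.0741·9.42 + 0.2599·5.33 + 0.3235·13.38 + 0.1664·4.95 ≈ 8.3836...
→ 8.38.

8.38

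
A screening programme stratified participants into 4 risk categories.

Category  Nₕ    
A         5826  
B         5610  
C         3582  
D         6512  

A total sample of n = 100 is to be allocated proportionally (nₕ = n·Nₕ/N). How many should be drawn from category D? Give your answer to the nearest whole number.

Share of category D = 6512/21530 = 0.30246.
Allocate 100 × 0.30246 = 30.246... → 30.

30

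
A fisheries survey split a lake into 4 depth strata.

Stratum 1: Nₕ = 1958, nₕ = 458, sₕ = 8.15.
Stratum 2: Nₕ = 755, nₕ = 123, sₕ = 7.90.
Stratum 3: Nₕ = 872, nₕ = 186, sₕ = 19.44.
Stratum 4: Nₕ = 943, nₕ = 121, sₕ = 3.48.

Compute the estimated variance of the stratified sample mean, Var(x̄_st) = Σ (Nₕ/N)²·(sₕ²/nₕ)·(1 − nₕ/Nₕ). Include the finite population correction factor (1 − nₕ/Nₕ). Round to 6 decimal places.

0.095647

N = 4528; Wₕ = Nₕ/N.
stratum 1: (1958/4528)²·8.15²/458·(1 − 458/1958) = 0.020774991
stratum 2: (755/4528)²·7.90²/123·(1 − 123/755) = 0.011808650
stratum 3: (872/4528)²·19.44²/186·(1 − 186/872) = 0.059279883
stratum 4: (943/4528)²·3.48²/121·(1 − 121/943) = 0.003783936
Sum = 0.095647461 → 0.095647.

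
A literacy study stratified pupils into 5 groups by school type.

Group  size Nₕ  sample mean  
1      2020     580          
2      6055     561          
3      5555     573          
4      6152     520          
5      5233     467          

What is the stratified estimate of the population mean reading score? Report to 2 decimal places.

535.45

N = 2020 + 6055 + 5555 + 6152 + 5233 = 25015.
Weight each subgroup mean by Nₕ/N and sum.
Σ Nₕx̄ₕ = 2020·580 + 6055·561 + 5555·573 + 6152·520 + 5233·467 = 1171600 + 3396855 + 3183015 + 3199040 + 2443811 = 13394321.
Divide by N: 13394321 / 25015 = 535.4516... → 535.45.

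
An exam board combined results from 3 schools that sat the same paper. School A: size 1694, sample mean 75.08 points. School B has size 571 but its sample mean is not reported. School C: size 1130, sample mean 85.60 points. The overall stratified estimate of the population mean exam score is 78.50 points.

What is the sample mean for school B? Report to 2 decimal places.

Σ Nₕx̄ₕ = N·μ, so 571·x̄_B = 3395·78.50 − (1694·75.08 + 1130·85.60).
= 266507.5 − 223913.52 = 42593.98.
x̄_B = 42593.98 / 571 = 74.5954... → 74.60.

74.60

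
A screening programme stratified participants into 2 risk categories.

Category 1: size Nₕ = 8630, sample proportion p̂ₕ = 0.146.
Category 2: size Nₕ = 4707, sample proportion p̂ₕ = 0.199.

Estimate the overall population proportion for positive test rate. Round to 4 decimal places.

0.1647

N = 8630 + 4707 = 13337.
Overall proportion = Σ (Nₕ/N)·p̂ₕ.
Σ Nₕp̂ₕ = 1259.98 + 936.693 = 2196.673.
2196.673 / 13337 = 0.164705... → 0.1647.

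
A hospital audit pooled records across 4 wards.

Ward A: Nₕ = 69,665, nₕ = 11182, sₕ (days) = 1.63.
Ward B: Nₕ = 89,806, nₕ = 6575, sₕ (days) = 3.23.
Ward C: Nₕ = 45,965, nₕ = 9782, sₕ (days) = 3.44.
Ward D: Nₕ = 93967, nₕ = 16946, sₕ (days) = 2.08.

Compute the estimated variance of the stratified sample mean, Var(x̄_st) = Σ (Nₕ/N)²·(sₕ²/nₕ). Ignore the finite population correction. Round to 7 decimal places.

0.0002093

N = 299403; Wₕ = Nₕ/N.
ward A: (69665/299403)²·1.63²/11182 = 0.0000128639
ward B: (89806/299403)²·3.23²/6575 = 0.0001427604
ward C: (45965/299403)²·3.44²/9782 = 0.0000285122
ward D: (93967/299403)²·2.08²/16946 = 0.0000251477
Sum = 0.0002092842 → 0.0002093.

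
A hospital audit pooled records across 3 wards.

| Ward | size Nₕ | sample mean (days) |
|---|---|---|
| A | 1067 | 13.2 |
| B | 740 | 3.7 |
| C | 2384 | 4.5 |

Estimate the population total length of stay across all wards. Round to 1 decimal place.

A: 1067·13.2 = 14084.4
B: 740·3.7 = 2738
C: 2384·4.5 = 10728
τ̂ = Σ Nₕx̄ₕ = 27550.4.

27550.4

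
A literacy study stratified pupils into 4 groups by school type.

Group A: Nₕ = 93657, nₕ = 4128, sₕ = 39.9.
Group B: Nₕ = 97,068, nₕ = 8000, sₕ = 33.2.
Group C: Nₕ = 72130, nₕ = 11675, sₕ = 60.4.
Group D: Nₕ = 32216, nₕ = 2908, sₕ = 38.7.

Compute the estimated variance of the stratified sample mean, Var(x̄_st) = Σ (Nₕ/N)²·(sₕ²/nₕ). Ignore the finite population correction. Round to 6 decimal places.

N = 295071. Term for each stratum: Wₕ²sₕ²/nₕ.
Var(x̄_st) = 0.038853803 + 0.014910262 + 0.018672213 + 0.006139284 = 0.078575562 → 0.078576.

0.078576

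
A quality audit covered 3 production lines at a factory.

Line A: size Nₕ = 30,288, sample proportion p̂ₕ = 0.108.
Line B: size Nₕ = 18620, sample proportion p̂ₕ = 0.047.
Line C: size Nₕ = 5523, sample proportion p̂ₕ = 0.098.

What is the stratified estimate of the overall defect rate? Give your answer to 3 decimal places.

N = 30288 + 18620 + 5523 = 54431.
Overall proportion = Σ (Nₕ/N)·p̂ₕ.
Σ Nₕp̂ₕ = 3271.104 + 875.14 + 541.254 = 4687.498.
4687.498 / 54431 = 0.08612... → 0.086.

0.086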